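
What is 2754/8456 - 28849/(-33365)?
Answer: 167917177/141067220 ≈ 1.1903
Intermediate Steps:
2754/8456 - 28849/(-33365) = 2754*(1/8456) - 28849*(-1/33365) = 1377/4228 + 28849/33365 = 167917177/141067220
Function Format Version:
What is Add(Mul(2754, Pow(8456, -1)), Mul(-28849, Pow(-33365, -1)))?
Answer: Rational(167917177, 141067220) ≈ 1.1903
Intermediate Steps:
Add(Mul(2754, Pow(8456, -1)), Mul(-28849, Pow(-33365, -1))) = Add(Mul(2754, Rational(1, 8456)), Mul(-28849, Rational(-1, 33365))) = Add(Rational(1377, 4228), Rational(28849, 33365)) = Rational(167917177, 141067220)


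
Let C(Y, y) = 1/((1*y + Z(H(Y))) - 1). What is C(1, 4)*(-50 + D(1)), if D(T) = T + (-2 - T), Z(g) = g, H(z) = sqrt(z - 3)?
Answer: -156/11 + 52*I*sqrt(2)/11 ≈ -14.182 + 6.6854*I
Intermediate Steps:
H(z) = sqrt(-3 + z)
D(T) = -2
C(Y, y) = 1/(-1 + y + sqrt(-3 + Y)) (C(Y, y) = 1/((1*y + sqrt(-3 + Y)) - 1) = 1/((y + sqrt(-3 + Y)) - 1) = 1/(-1 + y + sqrt(-3 + Y)))
C(1, 4)*(-50 + D(1)) = (-50 - 2)/(-1 + 4 + sqrt(-3 + 1)) = -52/(-1 + 4 + sqrt(-2)) = -52/(-1 + 4 + I*sqrt(2)) = -52/(3 + I*sqrt(2))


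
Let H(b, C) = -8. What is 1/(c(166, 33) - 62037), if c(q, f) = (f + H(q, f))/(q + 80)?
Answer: -246/15261077 ≈ -1.6119e-5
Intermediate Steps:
c(q, f) = (-8 + f)/(80 + q) (c(q, f) = (f - 8)/(q + 80) = (-8 + f)/(80 + q))
1/(c(166, 33) - 62037) = 1/((-8 + 33)/(80 + 166) - 62037) = 1/(25/246 - 62037) = 1/(-15261077/246) = -246/15261077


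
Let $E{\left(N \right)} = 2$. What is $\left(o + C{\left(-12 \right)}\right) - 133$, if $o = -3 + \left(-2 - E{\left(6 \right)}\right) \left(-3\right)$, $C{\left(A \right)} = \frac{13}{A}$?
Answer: $- \frac{1501}{12} \approx -125.08$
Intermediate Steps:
$o = 9$ ($o = -3 + \left(-2 - 2\right) \left(-3\right) = -3 - -12 = -3 + 12 = 9$)
$\left(o + C{\left(-12 \right)}\right) - 133 = \left(9 + \frac{13}{-12}\right) - 133 = \left(9 + 13 \left(- \frac{1}{12}\right)\right) - 133 = \left(9 - \frac{13}{12}\right) - 133 = \frac{95}{12} - 133 = - \frac{1501}{12}$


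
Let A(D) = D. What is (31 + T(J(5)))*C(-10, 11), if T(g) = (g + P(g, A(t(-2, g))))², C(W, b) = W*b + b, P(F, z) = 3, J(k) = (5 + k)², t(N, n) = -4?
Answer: -1053360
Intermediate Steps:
C(W, b) = b + W*b
T(g) = (3 + g)² (T(g) = (g + 3)² = (3 + g)²)
(31 + T(J(5)))*C(-10, 11) = (31 + (3 + (5 + 5)²)²)*(11*(1 - 10)) = (31 + (3 + 10²)²)*(11*(-9)) = (31 + (3 + 100)²)*(-99) = (31 + 103²)*(-99) = (31 + 10609)*(-99) = 10640*(-99) = -1053360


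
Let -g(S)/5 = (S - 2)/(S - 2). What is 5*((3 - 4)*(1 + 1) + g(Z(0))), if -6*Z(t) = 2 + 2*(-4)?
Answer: -35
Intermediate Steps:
Z(t) = 1 (Z(t) = -(2 + 2*(-4))/6 = -(2 - 8)/6 = -⅙*(-6) = 1)
g(S) = -5 (g(S) = -5*(S - 2)/(S - 2) = -5*(-2 + S)/(-2 + S) = -5*1 = -5)
5*((3 - 4)*(1 + 1) + g(Z(0))) = 5*((3 - 4)*(1 + 1) - 5) = 5*(-1*2 - 5) = 5*(-2 - 5) = 5*(-7) = -35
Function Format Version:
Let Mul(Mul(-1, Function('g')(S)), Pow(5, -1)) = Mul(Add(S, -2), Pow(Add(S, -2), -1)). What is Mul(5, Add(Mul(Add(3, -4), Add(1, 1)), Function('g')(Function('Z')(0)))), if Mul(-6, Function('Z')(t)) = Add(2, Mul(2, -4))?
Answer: -35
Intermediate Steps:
Function('Z')(t) = 1 (Function('Z')(t) = Mul(Rational(-1, 6), Add(2, Mul(2, -4))) = Mul(Rational(-1, 6), Add(2, -8)) = Mul(Rational(-1, 6), -6) = 1)
Function('g')(S) = -5 (Function('g')(S) = Mul(-5, Mul(Add(S, -2), Pow(Add(S, -2), -1))) = Mul(-5, Mul(Add(-2, S), Pow(Add(-2, S), -1))) = Mul(-5, 1) = -5)
Mul(5, Add(Mul(Add(3, -4), Add(1, 1)), Function('g')(Function('Z')(0)))) = Mul(5, Add(Mul(Add(3, -4), Add(1, 1)), -5)) = Mul(5, Add(Mul(-1, 2), -5)) = Mul(5, Add(-2, -5)) = Mul(5, -7) = -35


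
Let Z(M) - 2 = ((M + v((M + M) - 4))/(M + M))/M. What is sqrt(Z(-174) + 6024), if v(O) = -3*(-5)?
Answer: 7*sqrt(14893314)/348 ≈ 77.627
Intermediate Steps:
v(O) = 15
Z(M) = 2 + (15 + M)/(2*M**2) (Z(M) = 2 + ((M + 15)/(M + M))/M = 2 + ((15 + M)/((2*M)))/M = 2 + ((15 + M)*(1/(2*M)))/M = 2 + ((15 + M)/(2*M))/M = 2 + (15 + M)/(2*M**2))
sqrt(Z(-174) + 6024) = sqrt((1/2)*(15 - 174 + 4*(-174)**2)/(-174)**2 + 6024) = sqrt((1/2)*(1/30276)*(15 - 174 + 4*30276) + 6024) = sqrt((1/2)*(1/30276)*(15 - 174 + 121104) + 6024) = sqrt((1/2)*(1/30276)*120945 + 6024) = sqrt(40315/20184 + 6024) = sqrt(121628731/20184) = 7*sqrt(14893314)/348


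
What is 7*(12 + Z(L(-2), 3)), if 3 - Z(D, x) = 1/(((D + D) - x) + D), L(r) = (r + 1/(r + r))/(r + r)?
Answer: 331/3 ≈ 110.33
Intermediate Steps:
L(r) = (r + 1/(2*r))/(2*r) (L(r) = (r + 1/(2*r))/((2*r)) = (r + 1/(2*r))*(1/(2*r)) = (r + 1/(2*r))/(2*r))
Z(D, x) = 3 - 1/(-x + 3*D) (Z(D, x) = 3 - 1/(((D + D) - x) + D) = 3 - 1/((2*D - x) + D) = 3 - 1/((-x + 2*D) + D) = 3 - 1/(-x + 3*D))
7*(12 + Z(L(-2), 3)) = 7*(12 + (-1 - 3*3 + 9*(½ + (¼)/(-2)²))/(-1*3 + 3*(½ + (¼)/(-2)²))) = 7*(12 + (-1 - 9 + 9*(½ + (¼)*(¼)))/(-3 + 3*(½ + (¼)*(¼)))) = 7*(12 + (-1 - 9 + 9*(½ + 1/16))/(-3 + 3*(½ + 1/16))) = 7*(12 + (-1 - 9 + 9*(9/16))/(-3 + 3*(9/16))) = 7*(12 + (-1 - 9 + 81/16)/(-3 + 27/16)) = 7*(12 - 79/16/(-21/16)) = 7*(12 - 16/21*(-79/16)) = 7*(12 + 79/21) = 7*(331/21) = 331/3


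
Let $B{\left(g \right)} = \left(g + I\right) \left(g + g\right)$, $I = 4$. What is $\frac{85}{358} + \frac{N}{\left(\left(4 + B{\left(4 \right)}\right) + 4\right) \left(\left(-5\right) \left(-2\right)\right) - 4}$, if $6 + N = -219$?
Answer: $- \frac{55}{716} \approx -0.076816$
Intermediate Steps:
$N = -225$ ($N = -6 - 219 = -225$)
$B{\left(g \right)} = 2 g \left(4 + g\right)$ ($B{\left(g \right)} = \left(g + 4\right) \left(g + g\right) = \left(4 + g\right) 2 g = 2 g \left(4 + g\right)$)
$\frac{85}{358} + \frac{N}{\left(\left(4 + B{\left(4 \right)}\right) + 4\right) \left(\left(-5\right) \left(-2\right)\right) - 4} = \frac{85}{358} - \frac{225}{\left(\left(4 + 2 \cdot 4 \left(4 + 4\right)\right) + 4\right) \left(\left(-5\right) \left(-2\right)\right) - 4} = 85 \cdot \frac{1}{358} - \frac{225}{\left(\left(4 + 2 \cdot 4 \cdot 8\right) + 4\right) 10 - 4} = \frac{85}{358} - \frac{225}{\left(\left(4 + 64\right) + 4\right) 10 - 4} = \frac{85}{358} - \frac{225}{\left(68 + 4\right) 10 - 4} = \frac{85}{358} - \frac{225}{72 \cdot 10 - 4} = \frac{85}{358} - \frac{225}{720 - 4} = \frac{85}{358} - \frac{225}{716} = - \frac{55}{716}$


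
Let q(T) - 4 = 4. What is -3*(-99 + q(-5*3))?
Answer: 273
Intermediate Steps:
q(T) = 8 (q(T) = 4 + 4 = 8)
-3*(-99 + q(-5*3)) = -3*(-99 + 8) = -3*(-91) = 273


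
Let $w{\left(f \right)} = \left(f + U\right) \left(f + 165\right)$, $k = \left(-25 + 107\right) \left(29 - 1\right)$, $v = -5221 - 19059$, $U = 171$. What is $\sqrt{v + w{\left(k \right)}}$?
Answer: $\sqrt{6047007} \approx 2459.1$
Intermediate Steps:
$v = -24280$ ($v = -5221 - 19059 = -24280$)
$k = 2296$ ($k = 82 \cdot 28 = 2296$)
$w{\left(f \right)} = \left(165 + f\right) \left(171 + f\right)$ ($w{\left(f \right)} = \left(f + 171\right) \left(f + 165\right) = \left(171 + f\right) \left(165 + f\right) = \left(165 + f\right) \left(171 + f\right)$)
$\sqrt{v + w{\left(k \right)}} = \sqrt{-24280 + \left(28215 + 2296^{2} + 336 \cdot 2296\right)} = \sqrt{-24280 + \left(28215 + 5271616 + 771456\right)} = \sqrt{-24280 + 6071287} = \sqrt{6047007}$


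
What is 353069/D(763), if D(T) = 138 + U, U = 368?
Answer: 353069/506 ≈ 697.76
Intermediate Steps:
D(T) = 506 (D(T) = 138 + 368 = 506)
353069/D(763) = 353069/506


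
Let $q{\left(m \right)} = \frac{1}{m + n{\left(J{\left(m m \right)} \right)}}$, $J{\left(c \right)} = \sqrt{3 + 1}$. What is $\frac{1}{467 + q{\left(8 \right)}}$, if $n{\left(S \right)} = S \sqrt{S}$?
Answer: $\frac{26160}{12220457} + \frac{2 \sqrt{2}}{12220457} \approx 0.0021409$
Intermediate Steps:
$J{\left(c \right)} = 2$ ($J{\left(c \right)} = \sqrt{4} = 2$)
$n{\left(S \right)} = S^{\frac{3}{2}}$
$q{\left(m \right)} = \frac{1}{m + 2 \sqrt{2}}$ ($q{\left(m \right)} = \frac{1}{m + 2^{\frac{3}{2}}} = \frac{1}{m + 2 \sqrt{2}}$)
$\frac{1}{467 + q{\left(8 \right)}} = \frac{1}{467 + \frac{1}{8 + 2 \sqrt{2}}}$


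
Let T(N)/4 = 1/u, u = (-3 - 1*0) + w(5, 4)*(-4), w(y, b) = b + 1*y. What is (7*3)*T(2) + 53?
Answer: 661/13 ≈ 50.846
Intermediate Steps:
w(y, b) = b + y
u = -39 (u = (-3 - 1*0) + (4 + 5)*(-4) = (-3 + 0) + 9*(-4) = -3 - 36 = -39)
T(N) = -4/39 (T(N) = 4/(-39) = 4*(-1/39) = -4/39)
(7*3)*T(2) + 53 = (7*3)*(-4/39) + 53 = 21*(-4/39) + 53 = -28/13 + 53 = 661/13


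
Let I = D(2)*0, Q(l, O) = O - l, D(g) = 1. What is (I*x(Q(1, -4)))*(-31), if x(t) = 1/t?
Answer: 0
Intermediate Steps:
I = 0 (I = 1*0 = 0)
x(t) = 1/t
(I*x(Q(1, -4)))*(-31) = (0/(-4 - 1*1))*(-31) = (0/(-4 - 1))*(-31) = (0/(-5))*(-31) = (0*(-1/5))*(-31) = 0*(-31) = 0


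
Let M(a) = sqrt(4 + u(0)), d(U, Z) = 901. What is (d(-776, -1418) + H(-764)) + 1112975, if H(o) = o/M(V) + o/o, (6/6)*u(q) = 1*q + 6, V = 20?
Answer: 1113877 - 382*sqrt(10)/5 ≈ 1.1136e+6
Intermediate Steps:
u(q) = 6 + q (u(q) = 1*q + 6 = q + 6 = 6 + q)
M(a) = sqrt(10) (M(a) = sqrt(4 + (6 + 0)) = sqrt(4 + 6) = sqrt(10))
H(o) = 1 + o*sqrt(10)/10 (H(o) = o/(sqrt(10)) + o/o = o*(sqrt(10)/10) + 1 = o*sqrt(10)/10 + 1 = 1 + o*sqrt(10)/10)
(d(-776, -1418) + H(-764)) + 1112975 = (901 + (1 + (1/10)*(-764)*sqrt(10))) + 1112975 = (901 + (1 - 382*sqrt(10)/5)) + 1112975 = (902 - 382*sqrt(10)/5) + 1112975 = 1113877 - 382*sqrt(10)/5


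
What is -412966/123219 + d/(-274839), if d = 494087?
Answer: -58126689509/11288462247 ≈ -5.1492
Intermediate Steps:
-412966/123219 + d/(-274839) = -412966/123219 + 494087/(-274839) = -412966*1/123219 + 494087*(-1/274839) = -412966/123219 - 494087/274839 = -58126689509/11288462247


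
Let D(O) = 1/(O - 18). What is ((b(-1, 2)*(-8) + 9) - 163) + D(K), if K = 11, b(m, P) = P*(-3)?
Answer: -743/7 ≈ -106.14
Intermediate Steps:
b(m, P) = -3*P
D(O) = 1/(-18 + O)
((b(-1, 2)*(-8) + 9) - 163) + D(K) = ((-3*2*(-8) + 9) - 163) + 1/(-18 + 11) = ((-6*(-8) + 9) - 163) + 1/(-7) = ((48 + 9) - 163) - ⅐ = (57 - 163) - ⅐ = -106 - ⅐ = -743/7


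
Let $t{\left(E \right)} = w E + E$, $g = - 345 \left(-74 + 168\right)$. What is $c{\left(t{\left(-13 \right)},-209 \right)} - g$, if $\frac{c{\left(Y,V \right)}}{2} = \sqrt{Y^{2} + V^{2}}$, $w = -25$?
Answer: $32430 + 10 \sqrt{5641} \approx 33181.0$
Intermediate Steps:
$g = -32430$ ($g = \left(-345\right) 94 = -32430$)
$t{\left(E \right)} = - 24 E$ ($t{\left(E \right)} = - 25 E + E = - 24 E$)
$c{\left(Y,V \right)} = 2 \sqrt{V^{2} + Y^{2}}$ ($c{\left(Y,V \right)} = 2 \sqrt{Y^{2} + V^{2}} = 2 \sqrt{V^{2} + Y^{2}}$)
$c{\left(t{\left(-13 \right)},-209 \right)} - g = 2 \sqrt{\left(-209\right)^{2} + \left(\left(-24\right) \left(-13\right)\right)^{2}} - -32430 = 2 \sqrt{43681 + 312^{2}} + 32430 = 2 \sqrt{43681 + 97344} + 32430 = 2 \sqrt{141025} + 32430 = 2 \cdot 5 \sqrt{5641} + 32430 = 10 \sqrt{5641} + 32430 = 32430 + 10 \sqrt{5641}$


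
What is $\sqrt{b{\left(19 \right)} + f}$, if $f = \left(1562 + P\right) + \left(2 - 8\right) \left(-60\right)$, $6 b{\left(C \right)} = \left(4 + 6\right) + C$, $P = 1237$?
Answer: $\frac{\sqrt{113898}}{6} \approx 56.248$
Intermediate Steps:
$b{\left(C \right)} = \frac{5}{3} + \frac{C}{6}$ ($b{\left(C \right)} = \frac{\left(4 + 6\right) + C}{6} = \frac{10 + C}{6} = \frac{5}{3} + \frac{C}{6}$)
$f = 3159$ ($f = \left(1562 + 1237\right) + \left(2 - 8\right) \left(-60\right) = 2799 + \left(2 - 8\right) \left(-60\right) = 2799 - -360 = 2799 + 360 = 3159$)
$\sqrt{b{\left(19 \right)} + f} = \sqrt{\left(\frac{5}{3} + \frac{1}{6} \cdot 19\right) + 3159} = \sqrt{\left(\frac{5}{3} + \frac{19}{6}\right) + 3159} = \sqrt{\frac{29}{6} + 3159} = \sqrt{\frac{18983}{6}} = \frac{\sqrt{113898}}{6}$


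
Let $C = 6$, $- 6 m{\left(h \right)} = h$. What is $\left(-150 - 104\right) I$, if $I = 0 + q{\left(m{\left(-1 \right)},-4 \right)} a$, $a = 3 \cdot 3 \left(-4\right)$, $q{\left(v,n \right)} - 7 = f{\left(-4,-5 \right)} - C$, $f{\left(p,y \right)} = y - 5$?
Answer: $-82296$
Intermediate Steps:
$m{\left(h \right)} = - \frac{h}{6}$
$f{\left(p,y \right)} = -5 + y$ ($f{\left(p,y \right)} = y - 5 = -5 + y$)
$q{\left(v,n \right)} = -9$ ($q{\left(v,n \right)} = 7 - 16 = -9$)
$a = -36$ ($a = 9 \left(-4\right) = -36$)
$I = 324$ ($I = 0 - -324 = 0 + 324 = 324$)
$\left(-150 - 104\right) I = \left(-150 - 104\right) 324 = \left(-254\right) 324 = -82296$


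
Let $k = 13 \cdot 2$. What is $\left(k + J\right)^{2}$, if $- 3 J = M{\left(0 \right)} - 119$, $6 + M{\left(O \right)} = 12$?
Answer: $\frac{36481}{9} \approx 4053.4$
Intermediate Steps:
$M{\left(O \right)} = 6$ ($M{\left(O \right)} = -6 + 12 = 6$)
$J = \frac{113}{3}$ ($J = - \frac{6 - 119}{3} = \left(- \frac{1}{3}\right) \left(-113\right) = \frac{113}{3} \approx 37.667$)
$k = 26$
$\left(k + J\right)^{2} = \left(26 + \frac{113}{3}\right)^{2} = \left(\frac{191}{3}\right)^{2} = \frac{36481}{9}$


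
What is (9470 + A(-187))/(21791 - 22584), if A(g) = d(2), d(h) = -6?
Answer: -728/61 ≈ -11.934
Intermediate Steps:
A(g) = -6
(9470 + A(-187))/(21791 - 22584) = (9470 - 6)/(21791 - 22584) = 9464/(-793) = 9464*(-1/793) = -728/61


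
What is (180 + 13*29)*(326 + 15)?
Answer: 189937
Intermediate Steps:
(180 + 13*29)*(326 + 15) = (180 + 377)*341 = 557*341 = 189937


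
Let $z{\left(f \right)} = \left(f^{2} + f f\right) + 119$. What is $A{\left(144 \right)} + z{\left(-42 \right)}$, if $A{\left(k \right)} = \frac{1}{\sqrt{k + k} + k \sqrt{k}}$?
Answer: $\frac{37808455}{10367} - \frac{\sqrt{2}}{248808} \approx 3647.0$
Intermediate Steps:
$z{\left(f \right)} = 119 + 2 f^{2}$ ($z{\left(f \right)} = \left(f^{2} + f^{2}\right) + 119 = 2 f^{2} + 119 = 119 + 2 f^{2}$)
$A{\left(k \right)} = \frac{1}{k^{\frac{3}{2}} + \sqrt{2} \sqrt{k}}$ ($A{\left(k \right)} = \frac{1}{\sqrt{2 k} + k^{\frac{3}{2}}} = \frac{1}{\sqrt{2} \sqrt{k} + k^{\frac{3}{2}}} = \frac{1}{k^{\frac{3}{2}} + \sqrt{2} \sqrt{k}}$)
$A{\left(144 \right)} + z{\left(-42 \right)} = \frac{1}{12 \left(144 + \sqrt{2}\right)} + \left(119 + 2 \left(-42\right)^{2}\right) = \frac{1}{12 \left(144 + \sqrt{2}\right)} + \left(119 + 2 \cdot 1764\right) = \frac{1}{12 \left(144 + \sqrt{2}\right)} + \left(119 + 3528\right) = \frac{1}{12 \left(144 + \sqrt{2}\right)} + 3647 = 3647 + \frac{1}{12 \left(144 + \sqrt{2}\right)}$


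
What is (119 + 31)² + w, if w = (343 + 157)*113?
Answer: 79000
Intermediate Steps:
w = 56500 (w = 500*113 = 56500)
(119 + 31)² + w = (119 + 31)² + 56500 = 150² + 56500 = 22500 + 56500 = 79000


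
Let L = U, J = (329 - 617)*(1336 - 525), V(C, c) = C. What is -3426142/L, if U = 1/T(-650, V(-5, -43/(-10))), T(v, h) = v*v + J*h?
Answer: -5448730668280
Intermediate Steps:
J = -233568 (J = -288*811 = -233568)
T(v, h) = v**2 - 233568*h (T(v, h) = v*v - 233568*h = v**2 - 233568*h)
U = 1/1590340 (U = 1/((-650)**2 - 233568*(-5)) = 1/(422500 + 1167840) = 1/1590340 ≈ 6.2880e-7)
L = 1/1590340 ≈ 6.2880e-7
-3426142/L = -3426142/1/1590340 = -3426142*1590340 = -5448730668280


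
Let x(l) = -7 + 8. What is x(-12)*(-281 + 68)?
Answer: -213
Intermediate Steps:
x(l) = 1
x(-12)*(-281 + 68) = 1*(-281 + 68) = 1*(-213) = -213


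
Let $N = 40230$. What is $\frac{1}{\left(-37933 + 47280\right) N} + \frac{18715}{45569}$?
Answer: $\frac{7037397939719}{17135302411890} \approx 0.4107$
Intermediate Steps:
$\frac{1}{\left(-37933 + 47280\right) N} + \frac{18715}{45569} = \frac{1}{\left(-37933 + 47280\right) 40230} + \frac{18715}{45569} = \frac{1}{9347} \cdot \frac{1}{40230} + 18715 \cdot \frac{1}{45569} = \frac{1}{9347} \cdot \frac{1}{40230} + \frac{18715}{45569} = \frac{1}{376029810} + \frac{18715}{45569} = \frac{7037397939719}{17135302411890}$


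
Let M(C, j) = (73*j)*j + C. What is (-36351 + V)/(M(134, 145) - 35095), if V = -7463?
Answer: -21907/749932 ≈ -0.029212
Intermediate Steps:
M(C, j) = C + 73*j**2 (M(C, j) = 73*j**2 + C = C + 73*j**2)
(-36351 + V)/(M(134, 145) - 35095) = (-36351 - 7463)/((134 + 73*145**2) - 35095) = -43814/((134 + 73*21025) - 35095) = -43814/((134 + 1534825) - 35095) = -43814/(1534959 - 35095) = -43814/1499864 = -43814*1/1499864 = -21907/749932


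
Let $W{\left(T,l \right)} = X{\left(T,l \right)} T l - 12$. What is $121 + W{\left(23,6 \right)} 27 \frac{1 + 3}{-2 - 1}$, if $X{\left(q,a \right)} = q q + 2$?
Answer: $-2637455$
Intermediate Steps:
$X{\left(q,a \right)} = 2 + q^{2}$ ($X{\left(q,a \right)} = q^{2} + 2 = 2 + q^{2}$)
$W{\left(T,l \right)} = -12 + T l \left(2 + T^{2}\right)$ ($W{\left(T,l \right)} = \left(2 + T^{2}\right) T l - 12 = T \left(2 + T^{2}\right) l - 12 = T l \left(2 + T^{2}\right) - 12 = -12 + T l \left(2 + T^{2}\right)$)
$121 + W{\left(23,6 \right)} 27 \frac{1 + 3}{-2 - 1} = 121 + \left(-12 + 23 \cdot 6 \left(2 + 23^{2}\right)\right) 27 \frac{1 + 3}{-2 - 1} = 121 + \left(-12 + 23 \cdot 6 \left(2 + 529\right)\right) 27 \frac{4}{-3} = 121 + \left(-12 + 23 \cdot 6 \cdot 531\right) 27 \cdot 4 \left(- \frac{1}{3}\right) = 121 + \left(-12 + 73278\right) 27 \left(- \frac{4}{3}\right) = 121 + 73266 \left(-36\right) = 121 - 2637576 = -2637455$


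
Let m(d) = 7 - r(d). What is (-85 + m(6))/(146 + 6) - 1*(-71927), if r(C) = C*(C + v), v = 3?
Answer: 2733193/38 ≈ 71926.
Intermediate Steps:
r(C) = C*(3 + C) (r(C) = C*(C + 3) = C*(3 + C))
m(d) = 7 - d*(3 + d)
(-85 + m(6))/(146 + 6) - 1*(-71927) = (-85 + (7 - 1*6*(3 + 6)))/(146 + 6) - 1*(-71927) = (-85 + (7 - 1*6*9))/152 + 71927 = (-85 + (7 - 54))/152 + 71927 = (-85 - 47)/152 + 71927 = (1/152)*(-132) + 71927 = -33/38 + 71927 = 2733193/38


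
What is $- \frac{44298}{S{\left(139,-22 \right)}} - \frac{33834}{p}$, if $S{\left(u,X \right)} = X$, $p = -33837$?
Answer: $\frac{249942629}{124069} \approx 2014.5$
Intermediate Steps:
$- \frac{44298}{S{\left(139,-22 \right)}} - \frac{33834}{p} = - \frac{44298}{-22} - \frac{33834}{-33837} = \left(-44298\right) \left(- \frac{1}{22}\right) - - \frac{11278}{11279} = \frac{22149}{11} + \frac{11278}{11279} = \frac{249942629}{124069}$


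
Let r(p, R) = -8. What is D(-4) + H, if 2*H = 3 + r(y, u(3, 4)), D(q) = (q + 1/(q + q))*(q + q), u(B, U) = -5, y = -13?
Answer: 61/2 ≈ 30.500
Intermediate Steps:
D(q) = 2*q*(q + 1/(2*q)) (D(q) = (q + 1/(2*q))*(2*q) = 2*q*(q + 1/(2*q)))
H = -5/2 (H = (3 - 8)/2 = (½)*(-5) = -5/2 ≈ -2.5000)
D(-4) + H = (1 + 2*(-4)²) - 5/2 = (1 + 2*16) - 5/2 = (1 + 32) - 5/2 = 33 - 5/2 = 61/2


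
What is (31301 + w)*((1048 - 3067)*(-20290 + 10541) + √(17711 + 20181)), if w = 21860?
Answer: 1046380243191 + 106322*√9473 ≈ 1.0464e+12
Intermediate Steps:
(31301 + w)*((1048 - 3067)*(-20290 + 10541) + √(17711 + 20181)) = (31301 + 21860)*((1048 - 3067)*(-20290 + 10541) + √(17711 + 20181)) = 53161*(-2019*(-9749) + √37892) = 53161*(19683231 + 2*√9473) = 1046380243191 + 106322*√9473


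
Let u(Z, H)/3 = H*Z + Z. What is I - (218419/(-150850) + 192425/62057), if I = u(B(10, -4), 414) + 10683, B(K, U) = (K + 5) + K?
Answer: 391361692714233/9361298450 ≈ 41806.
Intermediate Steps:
B(K, U) = 5 + 2*K (B(K, U) = (5 + K) + K = 5 + 2*K)
u(Z, H) = 3*Z + 3*H*Z (u(Z, H) = 3*(H*Z + Z) = 3*(Z + H*Z) = 3*Z + 3*H*Z)
I = 41808 (I = 3*(5 + 2*10)*(1 + 414) + 10683 = 3*(5 + 20)*415 + 10683 = 3*25*415 + 10683 = 31125 + 10683 = 41808)
I - (218419/(-150850) + 192425/62057) = 41808 - (218419/(-150850) + 192425/62057) = 41808 - (218419*(-1/150850) + 192425*(1/62057)) = 41808 - (-218419/150850 + 192425/62057) = 41808 - 1*15472883367/9361298450 = 41808 - 15472883367/9361298450 = 391361692714233/9361298450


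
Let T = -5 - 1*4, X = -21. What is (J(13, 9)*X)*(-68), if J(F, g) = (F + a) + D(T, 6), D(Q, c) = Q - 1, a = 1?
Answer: 5712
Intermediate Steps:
T = -9 (T = -5 - 4 = -9)
D(Q, c) = -1 + Q
J(F, g) = -9 + F (J(F, g) = (F + 1) + (-1 - 9) = (1 + F) - 10 = -9 + F)
(J(13, 9)*X)*(-68) = ((-9 + 13)*(-21))*(-68) = (4*(-21))*(-68) = -84*(-68) = 5712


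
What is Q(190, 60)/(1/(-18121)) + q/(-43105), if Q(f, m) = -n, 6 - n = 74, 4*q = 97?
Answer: -212460751857/172420 ≈ -1.2322e+6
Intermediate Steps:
q = 97/4 (q = (¼)*97 = 97/4 ≈ 24.250)
n = -68 (n = 6 - 1*74 = 6 - 74 = -68)
Q(f, m) = 68 (Q(f, m) = -1*(-68) = 68)
Q(190, 60)/(1/(-18121)) + q/(-43105) = 68/(1/(-18121)) + (97/4)/(-43105) = 68/(-1/18121) + (97/4)*(-1/43105) = 68*(-18121) - 97/172420 = -1232228 - 97/172420 = -212460751857/172420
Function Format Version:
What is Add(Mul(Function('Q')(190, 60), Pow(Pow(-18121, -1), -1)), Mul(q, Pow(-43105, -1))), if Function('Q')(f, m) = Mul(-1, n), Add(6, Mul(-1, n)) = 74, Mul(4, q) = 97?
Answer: Rational(-212460751857, 172420) ≈ -1.2322e+6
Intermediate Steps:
q = Rational(97, 4) (q = Mul(Rational(1, 4), 97) = Rational(97, 4) ≈ 24.250)
n = -68 (n = Add(6, Mul(-1, 74)) = Add(6, -74) = -68)
Function('Q')(f, m) = 68 (Function('Q')(f, m) = Mul(-1, -68) = 68)
Add(Mul(Function('Q')(190, 60), Pow(Pow(-18121, -1), -1)), Mul(q, Pow(-43105, -1))) = Add(Mul(68, Pow(Pow(-18121, -1), -1)), Mul(Rational(97, 4), Pow(-43105, -1))) = Add(Mul(68, Pow(Rational(-1, 18121), -1)), Mul(Rational(97, 4), Rational(-1, 43105))) = Add(Mul(68, -18121), Rational(-97, 172420)) = Add(-1232228, Rational(-97, 172420)) = Rational(-212460751857, 172420)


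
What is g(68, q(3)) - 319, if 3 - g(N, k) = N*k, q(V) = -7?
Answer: 160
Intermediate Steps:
g(N, k) = 3 - N*k
g(68, q(3)) - 319 = (3 - 1*68*(-7)) - 319 = (3 + 476) - 319 = 479 - 319 = 160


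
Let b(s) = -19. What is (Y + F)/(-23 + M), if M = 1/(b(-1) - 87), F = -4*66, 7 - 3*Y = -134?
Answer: 23002/2439 ≈ 9.4309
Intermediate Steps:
Y = 47 (Y = 7/3 - ⅓*(-134) = 7/3 + 134/3 = 47)
F = -264
M = -1/106 (M = 1/(-19 - 87) = 1/(-106) = -1/106 ≈ -0.0094340)
(Y + F)/(-23 + M) = (47 - 264)/(-23 - 1/106) = -217/(-2439/106) = -217*(-106/2439) = 23002/2439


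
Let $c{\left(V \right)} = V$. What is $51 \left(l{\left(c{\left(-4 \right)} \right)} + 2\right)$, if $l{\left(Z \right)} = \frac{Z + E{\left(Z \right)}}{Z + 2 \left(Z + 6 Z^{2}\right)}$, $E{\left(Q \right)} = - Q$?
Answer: $102$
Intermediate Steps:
$l{\left(Z \right)} = 0$ ($l{\left(Z \right)} = \frac{Z - Z}{Z + 2 \left(Z + 6 Z^{2}\right)} = \frac{0}{Z + \left(2 Z + 12 Z^{2}\right)} = \frac{0}{3 Z + 12 Z^{2}} = 0$)
$51 \left(l{\left(c{\left(-4 \right)} \right)} + 2\right) = 51 \left(0 + 2\right) = 51 \cdot 2 = 102$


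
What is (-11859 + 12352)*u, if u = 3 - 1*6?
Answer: -1479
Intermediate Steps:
u = -3 (u = 3 - 6 = -3)
(-11859 + 12352)*u = (-11859 + 12352)*(-3) = 493*(-3) = -1479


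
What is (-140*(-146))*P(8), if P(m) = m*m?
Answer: 1308160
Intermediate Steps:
P(m) = m**2
(-140*(-146))*P(8) = -140*(-146)*8**2 = 20440*64 = 1308160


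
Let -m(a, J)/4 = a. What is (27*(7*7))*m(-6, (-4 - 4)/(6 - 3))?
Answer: 31752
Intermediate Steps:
m(a, J) = -4*a
(27*(7*7))*m(-6, (-4 - 4)/(6 - 3)) = (27*(7*7))*(-4*(-6)) = (27*49)*24 = 1323*24 = 31752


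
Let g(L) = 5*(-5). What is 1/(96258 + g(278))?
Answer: 1/96233 ≈ 1.0391e-5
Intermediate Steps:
g(L) = -25
1/(96258 + g(278)) = 1/(96258 - 25) = 1/96233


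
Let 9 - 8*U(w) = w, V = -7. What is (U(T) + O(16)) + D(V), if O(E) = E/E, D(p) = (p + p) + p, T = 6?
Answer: -157/8 ≈ -19.625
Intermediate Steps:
U(w) = 9/8 - w/8
D(p) = 3*p (D(p) = 2*p + p = 3*p)
O(E) = 1
(U(T) + O(16)) + D(V) = ((9/8 - 1/8*6) + 1) + 3*(-7) = ((9/8 - 3/4) + 1) - 21 = (3/8 + 1) - 21 = 11/8 - 21 = -157/8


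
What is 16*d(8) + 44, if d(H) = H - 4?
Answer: 108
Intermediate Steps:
d(H) = -4 + H
16*d(8) + 44 = 16*(-4 + 8) + 44 = 16*4 + 44 = 64 + 44 = 108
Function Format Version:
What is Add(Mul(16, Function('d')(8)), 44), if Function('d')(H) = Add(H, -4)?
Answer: 108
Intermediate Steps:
Function('d')(H) = Add(-4, H)
Add(Mul(16, Function('d')(8)), 44) = Add(Mul(16, Add(-4, 8)), 44) = Add(Mul(16, 4), 44) = Add(64, 44) = 108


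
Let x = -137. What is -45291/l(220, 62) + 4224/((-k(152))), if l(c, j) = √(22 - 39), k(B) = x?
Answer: 4224/137 + 45291*I*√17/17 ≈ 30.832 + 10985.0*I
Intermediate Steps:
k(B) = -137
l(c, j) = I*√17 (l(c, j) = √(-17) = I*√17)
-45291/l(220, 62) + 4224/((-k(152))) = -45291*(-I*√17/17) + 4224/((-1*(-137))) = -(-45291)*I*√17/17 + 4224/137 = 45291*I*√17/17 + 4224*(1/137) = 45291*I*√17/17 + 4224/137 = 4224/137 + 45291*I*√17/17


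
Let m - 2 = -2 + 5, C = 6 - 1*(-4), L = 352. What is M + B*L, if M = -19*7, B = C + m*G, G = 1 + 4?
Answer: 12187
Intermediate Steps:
C = 10 (C = 6 + 4 = 10)
G = 5
m = 5 (m = 2 + (-2 + 5) = 2 + 3 = 5)
B = 35 (B = 10 + 5*5 = 10 + 25 = 35)
M = -133
M + B*L = -133 + 35*352 = -133 + 12320 = 12187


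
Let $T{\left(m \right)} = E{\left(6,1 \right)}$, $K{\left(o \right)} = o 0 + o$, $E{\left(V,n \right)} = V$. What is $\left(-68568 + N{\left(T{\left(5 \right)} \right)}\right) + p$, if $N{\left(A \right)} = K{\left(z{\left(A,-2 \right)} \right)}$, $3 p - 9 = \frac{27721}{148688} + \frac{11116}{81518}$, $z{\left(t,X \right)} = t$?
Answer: $- \frac{1246477626399841}{18181122576} \approx -68559.0$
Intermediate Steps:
$p = \frac{56499655871}{18181122576}$ ($p = 3 + \frac{\frac{27721}{148688} + \frac{11116}{81518}}{3} = 3 + \frac{27721 \cdot \frac{1}{148688} + 11116 \cdot \frac{1}{81518}}{3} = 3 + \frac{\frac{27721}{148688} + \frac{5558}{40759}}{3} = 3 + \frac{1}{3} \cdot \frac{1956288143}{6060374192} = 3 + \frac{1956288143}{18181122576} = \frac{56499655871}{18181122576} \approx 3.1076$)
$K{\left(o \right)} = o$ ($K{\left(o \right)} = 0 + o = o$)
$T{\left(m \right)} = 6$
$N{\left(A \right)} = A$
$\left(-68568 + N{\left(T{\left(5 \right)} \right)}\right) + p = \left(-68568 + 6\right) + \frac{56499655871}{18181122576} = -68562 + \frac{56499655871}{18181122576} = - \frac{1246477626399841}{18181122576}$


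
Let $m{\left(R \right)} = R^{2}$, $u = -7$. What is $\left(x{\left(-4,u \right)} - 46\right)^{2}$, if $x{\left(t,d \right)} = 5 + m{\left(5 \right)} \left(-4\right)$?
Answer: $19881$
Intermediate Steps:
$x{\left(t,d \right)} = -95$ ($x{\left(t,d \right)} = 5 + 5^{2} \left(-4\right) = 5 + 25 \left(-4\right) = 5 - 100 = -95$)
$\left(x{\left(-4,u \right)} - 46\right)^{2} = \left(-95 - 46\right)^{2} = \left(-141\right)^{2} = 19881$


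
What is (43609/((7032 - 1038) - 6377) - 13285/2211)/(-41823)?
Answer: 101507654/35416260099 ≈ 0.0028661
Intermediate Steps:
(43609/((7032 - 1038) - 6377) - 13285/2211)/(-41823) = (43609/(5994 - 6377) - 13285*1/2211)*(-1/41823) = (43609/(-383) - 13285/2211)*(-1/41823) = (43609*(-1/383) - 13285/2211)*(-1/41823) = (-43609/383 - 13285/2211)*(-1/41823) = -101507654/846813*(-1/41823) = 101507654/35416260099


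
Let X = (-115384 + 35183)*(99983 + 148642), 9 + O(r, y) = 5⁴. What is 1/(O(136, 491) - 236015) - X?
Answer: 4693849851351374/235399 ≈ 1.9940e+10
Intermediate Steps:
O(r, y) = 616 (O(r, y) = -9 + 5⁴ = -9 + 625 = 616)
X = -19939973625 (X = -80201*248625 = -19939973625)
1/(O(136, 491) - 236015) - X = 1/(616 - 236015) - 1*(-19939973625) = 1/(-235399) + 19939973625 = -1/235399 + 19939973625 = 4693849851351374/235399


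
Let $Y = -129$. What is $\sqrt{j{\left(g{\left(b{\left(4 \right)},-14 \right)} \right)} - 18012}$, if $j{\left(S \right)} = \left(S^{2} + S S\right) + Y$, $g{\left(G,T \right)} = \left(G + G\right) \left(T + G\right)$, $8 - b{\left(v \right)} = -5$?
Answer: $i \sqrt{16789} \approx 129.57 i$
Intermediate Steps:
$b{\left(v \right)} = 13$ ($b{\left(v \right)} = 8 - -5 = 8 + 5 = 13$)
$g{\left(G,T \right)} = 2 G \left(G + T\right)$
$j{\left(S \right)} = -129 + 2 S^{2}$ ($j{\left(S \right)} = \left(S^{2} + S S\right) - 129 = \left(S^{2} + S^{2}\right) - 129 = 2 S^{2} - 129 = -129 + 2 S^{2}$)
$\sqrt{j{\left(g{\left(b{\left(4 \right)},-14 \right)} \right)} - 18012} = \sqrt{\left(-129 + 2 \left(2 \cdot 13 \left(13 - 14\right)\right)^{2}\right) - 18012} = \sqrt{\left(-129 + 2 \left(2 \cdot 13 \left(-1\right)\right)^{2}\right) - 18012} = \sqrt{\left(-129 + 2 \left(-26\right)^{2}\right) - 18012} = \sqrt{\left(-129 + 2 \cdot 676\right) - 18012} = \sqrt{\left(-129 + 1352\right) - 18012} = \sqrt{1223 - 18012} = \sqrt{-16789} = i \sqrt{16789}$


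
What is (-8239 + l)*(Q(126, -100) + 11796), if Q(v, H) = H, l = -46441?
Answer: -639537280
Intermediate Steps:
(-8239 + l)*(Q(126, -100) + 11796) = (-8239 - 46441)*(-100 + 11796) = -54680*11696 = -639537280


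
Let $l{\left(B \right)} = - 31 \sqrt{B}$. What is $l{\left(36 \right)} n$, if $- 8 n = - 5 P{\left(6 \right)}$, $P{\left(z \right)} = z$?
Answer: $- \frac{1395}{2} \approx -697.5$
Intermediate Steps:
$n = \frac{15}{4}$ ($n = - \frac{\left(-5\right) 6}{8} = \left(- \frac{1}{8}\right) \left(-30\right) = \frac{15}{4} \approx 3.75$)
$l{\left(36 \right)} n = - 31 \sqrt{36} \cdot \frac{15}{4} = \left(-31\right) 6 \cdot \frac{15}{4} = \left(-186\right) \frac{15}{4} = - \frac{1395}{2}$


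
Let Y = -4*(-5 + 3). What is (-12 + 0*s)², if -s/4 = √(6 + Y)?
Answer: 144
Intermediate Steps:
Y = 8 (Y = -4*(-2) = 8)
s = -4*√14 (s = -4*√(6 + 8) = -4*√14 ≈ -14.967)
(-12 + 0*s)² = (-12 + 0*(-4*√14))² = (-12 + 0)² = (-12)² = 144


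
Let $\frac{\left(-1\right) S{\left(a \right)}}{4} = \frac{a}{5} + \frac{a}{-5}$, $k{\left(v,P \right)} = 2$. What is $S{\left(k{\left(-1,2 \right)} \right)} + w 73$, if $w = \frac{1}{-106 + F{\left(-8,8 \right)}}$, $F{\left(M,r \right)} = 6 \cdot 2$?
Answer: $- \frac{73}{94} \approx -0.7766$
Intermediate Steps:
$F{\left(M,r \right)} = 12$
$S{\left(a \right)} = 0$ ($S{\left(a \right)} = - 4 \left(\frac{a}{5} + \frac{a}{-5}\right) = - 4 \left(a \frac{1}{5} + a \left(- \frac{1}{5}\right)\right) = - 4 \left(\frac{a}{5} - \frac{a}{5}\right) = \left(-4\right) 0 = 0$)
$w = - \frac{1}{94}$ ($w = \frac{1}{-106 + 12} = \frac{1}{-94} = - \frac{1}{94} \approx -0.010638$)
$S{\left(k{\left(-1,2 \right)} \right)} + w 73 = 0 - \frac{73}{94} = - \frac{73}{94}$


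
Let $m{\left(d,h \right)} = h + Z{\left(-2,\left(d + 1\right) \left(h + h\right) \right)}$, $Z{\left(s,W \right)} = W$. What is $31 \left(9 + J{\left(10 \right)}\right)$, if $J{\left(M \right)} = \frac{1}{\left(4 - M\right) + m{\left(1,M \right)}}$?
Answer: $\frac{12307}{44} \approx 279.7$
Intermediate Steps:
$m{\left(d,h \right)} = h + 2 h \left(1 + d\right)$ ($m{\left(d,h \right)} = h + \left(d + 1\right) \left(h + h\right) = h + \left(1 + d\right) 2 h = h + 2 h \left(1 + d\right)$)
$J{\left(M \right)} = \frac{1}{4 + 4 M}$ ($J{\left(M \right)} = \frac{1}{\left(4 - M\right) + M \left(3 + 2 \cdot 1\right)} = \frac{1}{\left(4 - M\right) + M \left(3 + 2\right)} = \frac{1}{\left(4 - M\right) + M 5} = \frac{1}{\left(4 - M\right) + 5 M} = \frac{1}{4 + 4 M}$)
$31 \left(9 + J{\left(10 \right)}\right) = 31 \left(9 + \frac{1}{4 \left(1 + 10\right)}\right) = 31 \left(9 + \frac{1}{4 \cdot 11}\right) = 31 \left(9 + \frac{1}{4} \cdot \frac{1}{11}\right) = 31 \left(9 + \frac{1}{44}\right) = 31 \cdot \frac{397}{44} = \frac{12307}{44}$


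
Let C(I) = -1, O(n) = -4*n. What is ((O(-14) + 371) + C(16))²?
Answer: 181476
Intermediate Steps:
((O(-14) + 371) + C(16))² = ((-4*(-14) + 371) - 1)² = ((56 + 371) - 1)² = (427 - 1)² = 426² = 181476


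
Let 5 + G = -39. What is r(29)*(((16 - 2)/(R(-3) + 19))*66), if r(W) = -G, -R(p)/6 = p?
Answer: 40656/37 ≈ 1098.8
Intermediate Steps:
G = -44 (G = -5 - 39 = -44)
R(p) = -6*p
r(W) = 44 (r(W) = -1*(-44) = 44)
r(29)*(((16 - 2)/(R(-3) + 19))*66) = 44*(((16 - 2)/(-6*(-3) + 19))*66) = 44*((14/(18 + 19))*66) = 44*((14/37)*66) = 44*(924/37) = 40656/37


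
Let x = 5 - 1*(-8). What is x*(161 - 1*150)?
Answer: 143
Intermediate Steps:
x = 13 (x = 5 + 8 = 13)
x*(161 - 1*150) = 13*(161 - 1*150) = 13*(161 - 150) = 13*11 = 143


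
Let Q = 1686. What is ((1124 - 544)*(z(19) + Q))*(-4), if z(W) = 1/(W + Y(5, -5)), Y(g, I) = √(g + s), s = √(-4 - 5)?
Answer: -3911520 - 2320/(19 + √(5 + 3*I)) ≈ -3.9116e+6 + 3.2847*I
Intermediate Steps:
s = 3*I (s = √(-9) = 3*I ≈ 3.0*I)
Y(g, I) = √(g + 3*I)
z(W) = 1/(W + √(5 + 3*I))
((1124 - 544)*(z(19) + Q))*(-4) = ((1124 - 544)*(1/(19 + √(5 + 3*I)) + 1686))*(-4) = (580*(1686 + 1/(19 + √(5 + 3*I))))*(-4) = (977880 + 580/(19 + √(5 + 3*I)))*(-4) = -3911520 - 2320/(19 + √(5 + 3*I))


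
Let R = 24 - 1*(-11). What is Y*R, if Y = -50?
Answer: -1750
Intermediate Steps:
R = 35 (R = 24 + 11 = 35)
Y*R = -50*35 = -1750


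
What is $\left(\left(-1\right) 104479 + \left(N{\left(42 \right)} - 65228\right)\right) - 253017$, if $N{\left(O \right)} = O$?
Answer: $-422682$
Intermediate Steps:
$\left(\left(-1\right) 104479 + \left(N{\left(42 \right)} - 65228\right)\right) - 253017 = \left(\left(-1\right) 104479 + \left(42 - 65228\right)\right) - 253017 = \left(-104479 - 65186\right) - 253017 = -169665 - 253017 = -422682$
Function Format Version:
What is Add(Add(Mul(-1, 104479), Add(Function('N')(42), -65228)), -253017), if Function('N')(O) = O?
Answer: -422682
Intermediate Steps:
Add(Add(Mul(-1, 104479), Add(Function('N')(42), -65228)), -253017) = Add(Add(Mul(-1, 104479), Add(42, -65228)), -253017) = Add(Add(-104479, -65186), -253017) = Add(-169665, -253017) = -422682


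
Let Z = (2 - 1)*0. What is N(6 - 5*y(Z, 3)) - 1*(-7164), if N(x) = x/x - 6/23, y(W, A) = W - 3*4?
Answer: 164789/23 ≈ 7164.7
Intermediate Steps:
Z = 0 (Z = 1*0 = 0)
y(W, A) = -12 + W (y(W, A) = W - 12 = -12 + W)
N(x) = 17/23 (N(x) = 1 - 6*1/23 = 1 - 6/23 = 17/23)
N(6 - 5*y(Z, 3)) - 1*(-7164) = 17/23 - 1*(-7164) = 17/23 + 7164 = 164789/23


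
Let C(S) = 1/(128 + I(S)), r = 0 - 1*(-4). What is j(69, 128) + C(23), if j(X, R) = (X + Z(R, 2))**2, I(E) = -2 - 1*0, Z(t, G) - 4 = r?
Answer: 747055/126 ≈ 5929.0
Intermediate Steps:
r = 4 (r = 0 + 4 = 4)
Z(t, G) = 8 (Z(t, G) = 4 + 4 = 8)
I(E) = -2 (I(E) = -2 + 0 = -2)
j(X, R) = (8 + X)**2 (j(X, R) = (X + 8)**2 = (8 + X)**2)
C(S) = 1/126 (C(S) = 1/(128 - 2) = 1/126)
j(69, 128) + C(23) = (8 + 69)**2 + 1/126 = 77**2 + 1/126 = 5929 + 1/126 = 747055/126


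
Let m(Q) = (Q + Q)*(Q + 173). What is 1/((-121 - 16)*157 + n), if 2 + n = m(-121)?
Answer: -1/34095 ≈ -2.9330e-5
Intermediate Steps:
m(Q) = 2*Q*(173 + Q) (m(Q) = (2*Q)*(173 + Q) = 2*Q*(173 + Q))
n = -12586 (n = -2 + 2*(-121)*(173 - 121) = -2 + 2*(-121)*52 = -2 - 12584 = -12586)
1/((-121 - 16)*157 + n) = 1/((-121 - 16)*157 - 12586) = 1/(-137*157 - 12586) = 1/(-21509 - 12586) = 1/(-34095) = -1/34095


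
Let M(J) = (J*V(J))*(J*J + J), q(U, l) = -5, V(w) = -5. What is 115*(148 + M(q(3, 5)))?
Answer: 74520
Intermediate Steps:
M(J) = -5*J*(J + J²) (M(J) = (J*(-5))*(J*J + J) = (-5*J)*(J² + J) = (-5*J)*(J + J²) = -5*J*(J + J²))
115*(148 + M(q(3, 5))) = 115*(148 + 5*(-5)²*(-1 - 1*(-5))) = 115*(148 + 5*25*(-1 + 5)) = 115*(148 + 5*25*4) = 115*(148 + 500) = 115*648 = 74520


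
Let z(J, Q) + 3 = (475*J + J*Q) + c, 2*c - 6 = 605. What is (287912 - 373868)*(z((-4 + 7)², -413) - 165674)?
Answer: 14166709206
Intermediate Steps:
c = 611/2 (c = 3 + (½)*605 = 3 + 605/2 = 611/2 ≈ 305.50)
z(J, Q) = 605/2 + 475*J + J*Q (z(J, Q) = -3 + ((475*J + J*Q) + 611/2) = -3 + (611/2 + 475*J + J*Q) = 605/2 + 475*J + J*Q)
(287912 - 373868)*(z((-4 + 7)², -413) - 165674) = (287912 - 373868)*((605/2 + 475*(-4 + 7)² + (-4 + 7)²*(-413)) - 165674) = -85956*((605/2 + 475*3² + 3²*(-413)) - 165674) = -85956*((605/2 + 475*9 + 9*(-413)) - 165674) = -85956*((605/2 + 4275 - 3717) - 165674) = -85956*(1721/2 - 165674) = -85956*(-329627/2) = 14166709206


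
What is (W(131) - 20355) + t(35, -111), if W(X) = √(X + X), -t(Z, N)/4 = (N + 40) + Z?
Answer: -20211 + √262 ≈ -20195.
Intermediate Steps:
t(Z, N) = -160 - 4*N - 4*Z (t(Z, N) = -4*((N + 40) + Z) = -4*((40 + N) + Z) = -4*(40 + N + Z) = -160 - 4*N - 4*Z)
W(X) = √2*√X (W(X) = √(2*X) = √2*√X)
(W(131) - 20355) + t(35, -111) = (√2*√131 - 20355) + (-160 - 4*(-111) - 4*35) = (√262 - 20355) + (-160 + 444 - 140) = (-20355 + √262) + 144 = -20211 + √262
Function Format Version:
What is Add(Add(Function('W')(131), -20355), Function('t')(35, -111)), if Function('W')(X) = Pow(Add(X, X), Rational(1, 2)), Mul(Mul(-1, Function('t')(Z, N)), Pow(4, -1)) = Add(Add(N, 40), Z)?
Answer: Add(-20211, Pow(262, Rational(1, 2))) ≈ -20195.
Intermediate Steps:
Function('t')(Z, N) = Add(-160, Mul(-4, N), Mul(-4, Z)) (Function('t')(Z, N) = Mul(-4, Add(Add(N, 40), Z)) = Mul(-4, Add(Add(40, N), Z)) = Mul(-4, Add(40, N, Z)) = Add(-160, Mul(-4, N), Mul(-4, Z)))
Function('W')(X) = Mul(Pow(2, Rational(1, 2)), Pow(X, Rational(1, 2))) (Function('W')(X) = Pow(Mul(2, X), Rational(1, 2)) = Mul(Pow(2, Rational(1, 2)), Pow(X, Rational(1, 2))))
Add(Add(Function('W')(131), -20355), Function('t')(35, -111)) = Add(Add(Mul(Pow(2, Rational(1, 2)), Pow(131, Rational(1, 2))), -20355), Add(-160, Mul(-4, -111), Mul(-4, 35))) = Add(Add(Pow(262, Rational(1, 2)), -20355), Add(-160, 444, -140)) = Add(Add(-20355, Pow(262, Rational(1, 2))), 144) = Add(-20211, Pow(262, Rational(1, 2)))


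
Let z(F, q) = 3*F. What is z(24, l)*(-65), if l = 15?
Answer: -4680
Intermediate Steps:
z(24, l)*(-65) = (3*24)*(-65) = 72*(-65) = -4680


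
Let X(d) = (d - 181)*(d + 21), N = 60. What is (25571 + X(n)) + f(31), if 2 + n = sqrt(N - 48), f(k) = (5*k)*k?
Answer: 26911 - 328*sqrt(3) ≈ 26343.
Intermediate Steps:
f(k) = 5*k**2
n = -2 + 2*sqrt(3) (n = -2 + sqrt(60 - 48) = -2 + sqrt(12) = -2 + 2*sqrt(3) ≈ 1.4641)
X(d) = (-181 + d)*(21 + d)
(25571 + X(n)) + f(31) = (25571 + (-3801 + (-2 + 2*sqrt(3))**2 - 160*(-2 + 2*sqrt(3)))) + 5*31**2 = (25571 + (-3801 + (-2 + 2*sqrt(3))**2 + (320 - 320*sqrt(3)))) + 5*961 = (25571 + (-3481 + (-2 + 2*sqrt(3))**2 - 320*sqrt(3))) + 4805 = (22090 + (-2 + 2*sqrt(3))**2 - 320*sqrt(3)) + 4805 = 26895 + (-2 + 2*sqrt(3))**2 - 320*sqrt(3)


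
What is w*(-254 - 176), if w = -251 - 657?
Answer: 390440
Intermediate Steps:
w = -908
w*(-254 - 176) = -908*(-254 - 176) = -908*(-430) = 390440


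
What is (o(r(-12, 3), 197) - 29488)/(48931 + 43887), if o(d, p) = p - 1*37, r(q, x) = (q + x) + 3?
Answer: -14664/46409 ≈ -0.31597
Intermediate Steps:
r(q, x) = 3 + q + x
o(d, p) = -37 + p (o(d, p) = p - 37 = -37 + p)
(o(r(-12, 3), 197) - 29488)/(48931 + 43887) = ((-37 + 197) - 29488)/(48931 + 43887) = (160 - 29488)/92818 = -29328*1/92818 = -14664/46409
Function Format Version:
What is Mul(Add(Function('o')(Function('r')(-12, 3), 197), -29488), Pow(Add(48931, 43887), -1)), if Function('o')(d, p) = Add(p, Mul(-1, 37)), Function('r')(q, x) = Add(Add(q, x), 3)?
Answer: Rational(-14664, 46409) ≈ -0.31597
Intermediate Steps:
Function('r')(q, x) = Add(3, q, x)
Function('o')(d, p) = Add(-37, p) (Function('o')(d, p) = Add(p, -37) = Add(-37, p))
Mul(Add(Function('o')(Function('r')(-12, 3), 197), -29488), Pow(Add(48931, 43887), -1)) = Mul(Add(Add(-37, 197), -29488), Pow(Add(48931, 43887), -1)) = Mul(Add(160, -29488), Pow(92818, -1)) = Mul(-29328, Rational(1, 92818)) = Rational(-14664, 46409)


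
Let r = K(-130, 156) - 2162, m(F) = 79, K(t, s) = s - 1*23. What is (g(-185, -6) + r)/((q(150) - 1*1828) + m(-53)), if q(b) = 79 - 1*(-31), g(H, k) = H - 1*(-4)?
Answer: 2210/1639 ≈ 1.3484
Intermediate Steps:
K(t, s) = -23 + s (K(t, s) = s - 23 = -23 + s)
g(H, k) = 4 + H (g(H, k) = H + 4 = 4 + H)
q(b) = 110 (q(b) = 79 + 31 = 110)
r = -2029 (r = (-23 + 156) - 2162 = 133 - 2162 = -2029)
(g(-185, -6) + r)/((q(150) - 1*1828) + m(-53)) = ((4 - 185) - 2029)/((110 - 1*1828) + 79) = (-181 - 2029)/((110 - 1828) + 79) = -2210/(-1718 + 79) = -2210/(-1639) = -2210*(-1/1639) = 2210/1639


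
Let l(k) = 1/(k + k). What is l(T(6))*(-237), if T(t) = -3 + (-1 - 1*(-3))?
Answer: 237/2 ≈ 118.50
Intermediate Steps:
T(t) = -1 (T(t) = -3 + (-1 + 3) = -3 + 2 = -1)
l(k) = 1/(2*k)
l(T(6))*(-237) = ((1/2)/(-1))*(-237) = ((1/2)*(-1))*(-237) = -1/2*(-237) = 237/2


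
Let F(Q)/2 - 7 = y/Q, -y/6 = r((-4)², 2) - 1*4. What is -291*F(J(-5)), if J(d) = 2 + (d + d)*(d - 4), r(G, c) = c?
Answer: -95448/23 ≈ -4149.9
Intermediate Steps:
y = 12 (y = -6*(2 - 1*4) = -6*(2 - 4) = -6*(-2) = 12)
J(d) = 2 + 2*d*(-4 + d) (J(d) = 2 + (2*d)*(-4 + d) = 2 + 2*d*(-4 + d))
F(Q) = 14 + 24/Q (F(Q) = 14 + 2*(12/Q) = 14 + 24/Q)
-291*F(J(-5)) = -291*(14 + 24/(2 - 8*(-5) + 2*(-5)²)) = -291*(14 + 24/(2 + 40 + 2*25)) = -291*(14 + 24/(2 + 40 + 50)) = -291*(14 + 24/92) = -291*(14 + 24*(1/92)) = -291*(14 + 6/23) = -291*328/23 = -95448/23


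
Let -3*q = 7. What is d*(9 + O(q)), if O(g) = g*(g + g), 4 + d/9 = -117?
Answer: -21659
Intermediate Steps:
d = -1089 (d = -36 + 9*(-117) = -36 - 1053 = -1089)
q = -7/3 (q = -⅓*7 = -7/3 ≈ -2.3333)
O(g) = 2*g² (O(g) = g*(2*g) = 2*g²)
d*(9 + O(q)) = -1089*(9 + 2*(-7/3)²) = -1089*(9 + 2*(49/9)) = -1089*(9 + 98/9) = -1089*179/9 = -21659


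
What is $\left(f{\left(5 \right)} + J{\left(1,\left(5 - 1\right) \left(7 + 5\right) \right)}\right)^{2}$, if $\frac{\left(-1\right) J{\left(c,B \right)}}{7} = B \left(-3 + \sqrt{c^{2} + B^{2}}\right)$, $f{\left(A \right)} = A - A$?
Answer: $261241344 - 677376 \sqrt{2305} \approx 2.2872 \cdot 10^{8}$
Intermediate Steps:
$f{\left(A \right)} = 0$
$J{\left(c,B \right)} = - 7 B \left(-3 + \sqrt{B^{2} + c^{2}}\right)$ ($J{\left(c,B \right)} = - 7 B \left(-3 + \sqrt{c^{2} + B^{2}}\right) = - 7 B \left(-3 + \sqrt{B^{2} + c^{2}}\right)$)
$\left(f{\left(5 \right)} + J{\left(1,\left(5 - 1\right) \left(7 + 5\right) \right)}\right)^{2} = \left(0 + 7 \left(5 - 1\right) \left(7 + 5\right) \left(3 - \sqrt{\left(\left(5 - 1\right) \left(7 + 5\right)\right)^{2} + 1^{2}}\right)\right)^{2} = \left(0 + 7 \cdot 4 \cdot 12 \left(3 - \sqrt{\left(4 \cdot 12\right)^{2} + 1}\right)\right)^{2} = \left(0 + 7 \cdot 48 \left(3 - \sqrt{48^{2} + 1}\right)\right)^{2} = \left(0 + 7 \cdot 48 \left(3 - \sqrt{2304 + 1}\right)\right)^{2} = \left(0 + 7 \cdot 48 \left(3 - \sqrt{2305}\right)\right)^{2} = \left(0 + \left(1008 - 336 \sqrt{2305}\right)\right)^{2} = \left(1008 - 336 \sqrt{2305}\right)^{2}$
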